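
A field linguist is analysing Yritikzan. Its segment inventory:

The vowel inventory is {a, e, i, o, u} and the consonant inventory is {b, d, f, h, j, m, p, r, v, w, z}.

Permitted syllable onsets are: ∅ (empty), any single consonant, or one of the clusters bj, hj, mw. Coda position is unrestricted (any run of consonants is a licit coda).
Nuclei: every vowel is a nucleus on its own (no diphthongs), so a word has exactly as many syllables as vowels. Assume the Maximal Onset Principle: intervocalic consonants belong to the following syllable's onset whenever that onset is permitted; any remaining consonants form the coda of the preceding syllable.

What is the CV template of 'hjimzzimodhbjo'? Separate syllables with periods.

CCVCC.CV.CVCC.CCV

The vowels are i, i, o, o — 4 nuclei, so 4 syllables.
V1 /i/ – V2 /i/: /mzz/; trying suffixes from longest down, /z/ is the first permitted one, so coda /mz/ | onset /z/.
V2 /i/ – V3 /o/: /m/ → onset of the next syllable (single consonants are always licit onsets).
V3 /o/ – V4 /o/: /dhbj/ — longest licit onset from the right is /bj/, leaving /dh/ as coda.
Result: hjimz.zi.modh.bjo.
Mapping each syllable to C/V: /hjimz/ → CCVCC, /zi/ → CV, /modh/ → CVCC, /bjo/ → CCV.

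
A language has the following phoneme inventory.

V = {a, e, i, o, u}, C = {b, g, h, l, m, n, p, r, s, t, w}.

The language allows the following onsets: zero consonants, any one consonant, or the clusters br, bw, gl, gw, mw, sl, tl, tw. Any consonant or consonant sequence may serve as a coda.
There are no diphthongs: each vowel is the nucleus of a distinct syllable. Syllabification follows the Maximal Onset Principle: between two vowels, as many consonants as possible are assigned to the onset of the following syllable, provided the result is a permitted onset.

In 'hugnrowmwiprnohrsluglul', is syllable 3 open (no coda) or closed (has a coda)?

Vowels present: u, o, i, o, u, u; each is a nucleus, giving 6 syllables.
V1 /u/ – V2 /o/: /gnr/ splits as /gn/ + /r/ (/r/ is the longest suffix that is a licit onset).
V2 /o/ – V3 /i/: /wmw/; trying suffixes from longest down, /mw/ is the first permitted one, so coda /w/ | onset /mw/.
V3 /i/ – V4 /o/: /prn/; trying suffixes from longest down, /n/ is the first permitted one, so coda /pr/ | onset /n/.
V4 /o/ – V5 /u/: /hrsl/; trying suffixes from longest down, /sl/ is the first permitted one, so coda /hr/ | onset /sl/.
V5 /u/ – V6 /u/: /gl/ — entire cluster is a permitted onset → onset /gl/, coda ∅.
Syllabification: hugn.row.mwipr.nohr.slu.glul.
Syllable 3 is /mwipr/ with coda /pr/, so it is closed.

closed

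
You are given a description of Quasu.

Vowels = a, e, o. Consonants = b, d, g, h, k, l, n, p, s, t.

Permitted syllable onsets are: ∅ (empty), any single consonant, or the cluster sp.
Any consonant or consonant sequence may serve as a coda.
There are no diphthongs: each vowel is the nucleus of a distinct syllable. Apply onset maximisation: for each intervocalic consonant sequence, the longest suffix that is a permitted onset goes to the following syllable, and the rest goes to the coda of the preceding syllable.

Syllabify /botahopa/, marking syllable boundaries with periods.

Nuclei (vowels): o, a, o, a → 4 syllables.
V1 /o/ – V2 /a/: /t/ is a single consonant, so it becomes the next onset.
V2 /a/ – V3 /o/: /h/ → onset of the next syllable (single consonants are always licit onsets).
V3 /o/ – V4 /a/: just /p/ — single C goes to the following onset.

bo.ta.ho.pa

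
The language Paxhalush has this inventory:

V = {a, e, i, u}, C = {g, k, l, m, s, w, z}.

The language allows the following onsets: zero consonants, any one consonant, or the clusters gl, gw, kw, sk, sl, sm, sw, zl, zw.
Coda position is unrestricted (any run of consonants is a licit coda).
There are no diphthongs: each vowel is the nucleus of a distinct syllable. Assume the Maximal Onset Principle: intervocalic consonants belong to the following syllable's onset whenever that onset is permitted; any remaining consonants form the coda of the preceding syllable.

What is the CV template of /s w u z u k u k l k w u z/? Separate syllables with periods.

CCV.CV.CVCC.CCVC

The vowels are u, u, u, u — 4 nuclei, so 4 syllables.
σ1/σ2 boundary: just /z/ — single C goes to the following onset.
σ2/σ3 boundary: /k/ is a single consonant, so it becomes the next onset.
σ3/σ4 boundary: /klkw/ — longest licit onset from the right is /kw/, leaving /kl/ as coda.
Result: swu.zu.kukl.kwuz.
Mapping each syllable to C/V: /swu/ → CCV, /zu/ → CV, /kukl/ → CVCC, /kwuz/ → CCVC.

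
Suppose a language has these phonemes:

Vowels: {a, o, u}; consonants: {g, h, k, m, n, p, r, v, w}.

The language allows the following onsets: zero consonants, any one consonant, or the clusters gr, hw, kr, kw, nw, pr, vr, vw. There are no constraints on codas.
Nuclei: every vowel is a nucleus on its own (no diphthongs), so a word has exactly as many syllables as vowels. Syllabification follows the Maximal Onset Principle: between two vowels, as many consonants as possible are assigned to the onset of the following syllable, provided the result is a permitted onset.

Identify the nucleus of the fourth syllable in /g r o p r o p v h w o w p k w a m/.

Vowels present: o, o, o, a; each is a nucleus, giving 4 syllables.
The fourth nucleus (vowel 4 from the left) is /a/.

a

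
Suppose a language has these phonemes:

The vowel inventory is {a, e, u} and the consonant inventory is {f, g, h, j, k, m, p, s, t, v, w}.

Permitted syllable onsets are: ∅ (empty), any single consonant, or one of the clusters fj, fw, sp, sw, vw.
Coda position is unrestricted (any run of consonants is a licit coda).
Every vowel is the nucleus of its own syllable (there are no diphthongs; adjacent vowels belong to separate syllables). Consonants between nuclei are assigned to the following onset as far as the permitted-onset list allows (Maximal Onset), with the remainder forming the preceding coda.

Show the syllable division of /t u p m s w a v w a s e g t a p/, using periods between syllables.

tupm.swa.vwa.seg.tap

Nuclei (vowels): u, a, a, e, a → 5 syllables.
V1 /u/ – V2 /a/: /pmsw/ splits as /pm/ + /sw/ (/sw/ is the longest suffix that is a licit onset).
V2 /a/ – V3 /a/: /vw/ — entire cluster is a permitted onset → onset /vw/, coda ∅.
V3 /a/ – V4 /e/: /s/ is a single consonant, so it becomes the next onset.
V4 /e/ – V5 /a/: /gt/ splits as /g/ + /t/ (/t/ is the longest suffix that is a licit onset).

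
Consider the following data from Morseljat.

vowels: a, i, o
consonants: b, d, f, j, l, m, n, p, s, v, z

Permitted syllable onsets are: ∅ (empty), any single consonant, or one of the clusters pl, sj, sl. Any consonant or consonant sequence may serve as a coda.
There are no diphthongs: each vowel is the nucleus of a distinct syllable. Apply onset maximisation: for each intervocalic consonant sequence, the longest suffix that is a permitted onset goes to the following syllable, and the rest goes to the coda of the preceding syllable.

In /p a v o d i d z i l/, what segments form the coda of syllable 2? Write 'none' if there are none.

none

Vowels present: a, o, i, i; each is a nucleus, giving 4 syllables.
/a…o/ gap (V1→V2): /v/ is a single consonant, so it becomes the next onset.
/o…i/ gap (V2→V3): just /d/ — single C goes to the following onset.
/i…i/ gap (V3→V4): cluster /dz/ — the longest permitted-onset suffix is /z/; onset = /z/, preceding coda = /d/.
Result: pa.vo.did.zil.
Syllable 2 is /vo/: onset /v/, nucleus /o/, coda ∅.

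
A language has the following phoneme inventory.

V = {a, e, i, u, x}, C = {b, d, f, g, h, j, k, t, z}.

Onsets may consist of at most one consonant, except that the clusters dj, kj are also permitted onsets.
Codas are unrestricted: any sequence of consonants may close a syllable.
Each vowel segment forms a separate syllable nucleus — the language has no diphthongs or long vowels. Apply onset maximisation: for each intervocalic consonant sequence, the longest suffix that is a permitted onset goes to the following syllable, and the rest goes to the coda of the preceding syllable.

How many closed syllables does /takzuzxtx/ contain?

1

Vowels present: a, u, x, x; each is a nucleus, giving 4 syllables.
Between /a/ (V1) and /u/ (V2): /kz/ splits as /k/ + /z/ (/z/ is the longest suffix that is a licit onset).
Between /u/ (V2) and /x/ (V3): just /z/ — single C goes to the following onset.
Between /x/ (V3) and /x/ (V4): just /t/ — single C goes to the following onset.
Putting it together: tak.zu.zx.tx.
Classifying each syllable: /tak/ (closed), /zu/ (open), /zx/ (open), /tx/ (open).
Closed syllables: 1.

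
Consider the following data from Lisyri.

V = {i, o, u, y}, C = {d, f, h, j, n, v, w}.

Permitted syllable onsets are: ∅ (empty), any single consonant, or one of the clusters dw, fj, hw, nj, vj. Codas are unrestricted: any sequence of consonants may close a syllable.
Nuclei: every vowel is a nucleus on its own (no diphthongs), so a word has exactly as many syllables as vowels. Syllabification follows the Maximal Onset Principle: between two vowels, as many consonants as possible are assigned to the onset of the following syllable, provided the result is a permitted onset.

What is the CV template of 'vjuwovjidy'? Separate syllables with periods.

CCV.CV.CCV.CV

Vowels present: u, o, i, y; each is a nucleus, giving 4 syllables.
σ1/σ2 boundary: /w/ is a single consonant, so it becomes the next onset.
σ2/σ3 boundary: cluster /vj/ — /vj/ is itself a permitted onset, so the whole cluster goes right; preceding coda = ∅.
σ3/σ4 boundary: just /d/ — single C goes to the following onset.
Syllabification: vju.wo.vji.dy.
Mapping each syllable to C/V: /vju/ → CCV, /wo/ → CV, /vji/ → CCV, /dy/ → CV.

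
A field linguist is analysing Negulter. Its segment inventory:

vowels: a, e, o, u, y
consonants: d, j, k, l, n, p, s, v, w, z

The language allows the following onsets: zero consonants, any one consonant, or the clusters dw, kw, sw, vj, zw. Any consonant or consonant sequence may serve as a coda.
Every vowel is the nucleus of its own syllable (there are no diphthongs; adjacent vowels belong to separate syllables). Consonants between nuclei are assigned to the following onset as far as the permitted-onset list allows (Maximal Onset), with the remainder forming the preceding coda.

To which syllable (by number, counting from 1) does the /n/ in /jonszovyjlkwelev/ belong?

Nuclei (vowels): o, o, y, e, e → 5 syllables.
V1 /o/ – V2 /o/: /nsz/ — longest licit onset from the right is /z/, leaving /ns/ as coda.
V2 /o/ – V3 /y/: /v/ → onset of the next syllable (single consonants are always licit onsets).
V3 /y/ – V4 /e/: /jlkw/; trying suffixes from longest down, /kw/ is the first permitted one, so coda /jl/ | onset /kw/.
V4 /e/ – V5 /e/: just /l/ — single C goes to the following onset.
Result: jons.zo.vyjl.kwe.lev.
The /n/ is in the coda of syllable 1 (/jons/).

1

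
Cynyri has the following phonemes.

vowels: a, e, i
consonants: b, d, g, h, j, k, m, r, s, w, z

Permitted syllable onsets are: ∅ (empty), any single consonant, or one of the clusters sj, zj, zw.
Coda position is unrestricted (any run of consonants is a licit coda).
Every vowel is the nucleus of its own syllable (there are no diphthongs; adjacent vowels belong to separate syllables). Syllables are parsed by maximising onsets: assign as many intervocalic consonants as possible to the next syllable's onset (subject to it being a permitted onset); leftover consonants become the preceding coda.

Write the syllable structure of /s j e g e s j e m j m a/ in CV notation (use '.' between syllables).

Vowels present: e, e, e, a; each is a nucleus, giving 4 syllables.
V1 /e/ – V2 /e/: /g/ → onset of the next syllable (single consonants are always licit onsets).
V2 /e/ – V3 /e/: /sj/ is a licit onset in full, so it all attaches to the next syllable.
V3 /e/ – V4 /a/: cluster /mjm/ — the longest permitted-onset suffix is /m/; onset = /m/, preceding coda = /mj/.
Syllabification: sje.ge.sjemj.ma.
Mapping each syllable to C/V: /sje/ → CCV, /ge/ → CV, /sjemj/ → CCVCC, /ma/ → CV.

CCV.CV.CCVCC.CV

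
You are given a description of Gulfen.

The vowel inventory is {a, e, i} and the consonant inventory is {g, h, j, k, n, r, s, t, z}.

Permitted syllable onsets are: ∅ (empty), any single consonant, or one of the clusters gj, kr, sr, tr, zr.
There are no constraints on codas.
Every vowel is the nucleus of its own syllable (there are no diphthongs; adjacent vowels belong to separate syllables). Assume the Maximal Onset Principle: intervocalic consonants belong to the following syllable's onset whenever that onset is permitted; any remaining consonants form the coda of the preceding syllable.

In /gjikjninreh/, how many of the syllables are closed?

Vowels present: i, i, e; each is a nucleus, giving 3 syllables.
V1 /i/ – V2 /i/: /kjn/ — longest licit onset from the right is /n/, leaving /kj/ as coda.
V2 /i/ – V3 /e/: /nr/ — longest licit onset from the right is /r/, leaving /n/ as coda.
Result: gjikj.nin.reh.
Classifying each syllable: /gjikj/ (closed), /nin/ (closed), /reh/ (closed).
Closed syllables: 3.

3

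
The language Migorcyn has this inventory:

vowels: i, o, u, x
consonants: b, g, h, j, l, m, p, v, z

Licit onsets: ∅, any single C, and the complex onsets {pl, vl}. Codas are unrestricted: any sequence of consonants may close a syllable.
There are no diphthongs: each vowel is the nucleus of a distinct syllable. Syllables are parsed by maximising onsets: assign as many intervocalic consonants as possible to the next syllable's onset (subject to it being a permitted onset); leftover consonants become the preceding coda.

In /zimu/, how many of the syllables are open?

Nuclei (vowels): i, u → 2 syllables.
/i…u/ gap (V1→V2): just /m/ — single C goes to the following onset.
Putting it together: zi.mu.
Classifying each syllable: /zi/ (open), /mu/ (open).
Open syllables: 2.

2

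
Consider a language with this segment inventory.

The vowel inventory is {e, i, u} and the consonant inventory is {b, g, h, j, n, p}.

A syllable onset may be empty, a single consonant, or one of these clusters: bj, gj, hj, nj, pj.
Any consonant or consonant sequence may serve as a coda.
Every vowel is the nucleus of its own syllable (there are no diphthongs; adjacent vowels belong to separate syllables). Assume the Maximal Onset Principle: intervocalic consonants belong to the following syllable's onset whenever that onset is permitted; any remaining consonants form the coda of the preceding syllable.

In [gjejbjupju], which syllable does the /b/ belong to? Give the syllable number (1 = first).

2

The vowels are e, u, u — 3 nuclei, so 3 syllables.
Between /e/ (V1) and /u/ (V2): /jbj/ — longest licit onset from the right is /bj/, leaving /j/ as coda.
Between /u/ (V2) and /u/ (V3): /pj/ — entire cluster is a permitted onset → onset /pj/, coda ∅.
Result: gjej.bju.pju.
The /b/ is in the onset of syllable 2 (/bju/).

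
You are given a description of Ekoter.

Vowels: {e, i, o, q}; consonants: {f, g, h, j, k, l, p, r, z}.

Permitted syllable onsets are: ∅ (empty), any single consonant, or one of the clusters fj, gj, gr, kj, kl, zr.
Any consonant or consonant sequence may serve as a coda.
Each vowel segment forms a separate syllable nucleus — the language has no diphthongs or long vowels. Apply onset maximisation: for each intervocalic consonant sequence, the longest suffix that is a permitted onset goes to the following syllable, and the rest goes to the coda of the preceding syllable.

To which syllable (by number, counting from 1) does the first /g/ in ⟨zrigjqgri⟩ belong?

The vowels are i, q, i — 3 nuclei, so 3 syllables.
V1 /i/ – V2 /q/: /gj/ is a licit onset in full, so it all attaches to the next syllable.
V2 /q/ – V3 /i/: cluster /gr/ — /gr/ is itself a permitted onset, so the whole cluster goes right; preceding coda = ∅.
So the parse is zri.gjq.gri.
The first /g/ is in the onset of syllable 2 (/gjq/).

2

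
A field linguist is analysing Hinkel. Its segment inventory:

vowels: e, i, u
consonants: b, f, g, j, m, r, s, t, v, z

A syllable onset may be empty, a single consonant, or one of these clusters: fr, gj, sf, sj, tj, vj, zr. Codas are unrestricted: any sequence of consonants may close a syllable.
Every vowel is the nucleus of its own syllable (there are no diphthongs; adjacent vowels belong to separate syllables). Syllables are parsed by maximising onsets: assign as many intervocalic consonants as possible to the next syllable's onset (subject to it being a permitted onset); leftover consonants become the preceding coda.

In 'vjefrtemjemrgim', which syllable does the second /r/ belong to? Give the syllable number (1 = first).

Vowels present: e, e, e, i; each is a nucleus, giving 4 syllables.
/e…e/ gap (V1→V2): cluster /frt/ — the longest permitted-onset suffix is /t/; onset = /t/, preceding coda = /fr/.
/e…e/ gap (V2→V3): cluster /mj/ — the longest permitted-onset suffix is /j/; onset = /j/, preceding coda = /m/.
/e…i/ gap (V3→V4): cluster /mrg/ — the longest permitted-onset suffix is /g/; onset = /g/, preceding coda = /mr/.
Syllabification: vjefr.tem.jemr.gim.
The second /r/ is in the coda of syllable 3 (/jemr/).

3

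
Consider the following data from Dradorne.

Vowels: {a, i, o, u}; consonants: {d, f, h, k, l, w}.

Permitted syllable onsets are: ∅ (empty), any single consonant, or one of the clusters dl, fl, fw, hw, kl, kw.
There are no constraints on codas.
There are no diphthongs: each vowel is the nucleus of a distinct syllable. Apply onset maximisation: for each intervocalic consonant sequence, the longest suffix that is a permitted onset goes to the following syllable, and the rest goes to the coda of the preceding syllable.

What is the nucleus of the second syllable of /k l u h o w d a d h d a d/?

o

The vowels are u, o, a, a — 4 nuclei, so 4 syllables.
The second nucleus (vowel 2 from the left) is /o/.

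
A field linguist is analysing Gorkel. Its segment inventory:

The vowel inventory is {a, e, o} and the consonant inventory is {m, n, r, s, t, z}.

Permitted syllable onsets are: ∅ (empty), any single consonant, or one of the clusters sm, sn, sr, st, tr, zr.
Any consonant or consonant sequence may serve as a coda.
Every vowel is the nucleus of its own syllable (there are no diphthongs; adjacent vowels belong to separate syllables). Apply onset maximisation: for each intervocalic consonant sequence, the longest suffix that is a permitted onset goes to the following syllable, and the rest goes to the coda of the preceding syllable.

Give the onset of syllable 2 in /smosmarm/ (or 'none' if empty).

Nuclei (vowels): o, a → 2 syllables.
/o…a/ gap (V1→V2): /sm/ is a licit onset in full, so it all attaches to the next syllable.
Syllabification: smo.smarm.
Syllable 2 is /smarm/: onset /sm/, nucleus /a/, coda /rm/.

sm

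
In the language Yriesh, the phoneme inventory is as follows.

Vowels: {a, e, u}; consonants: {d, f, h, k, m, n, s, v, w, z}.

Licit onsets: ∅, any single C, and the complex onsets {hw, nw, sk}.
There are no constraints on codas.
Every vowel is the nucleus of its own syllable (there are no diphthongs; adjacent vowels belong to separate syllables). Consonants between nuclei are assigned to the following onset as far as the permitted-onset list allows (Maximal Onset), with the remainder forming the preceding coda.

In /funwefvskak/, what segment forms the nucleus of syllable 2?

The vowels are u, e, a — 3 nuclei, so 3 syllables.
The second nucleus (vowel 2 from the left) is /e/.

e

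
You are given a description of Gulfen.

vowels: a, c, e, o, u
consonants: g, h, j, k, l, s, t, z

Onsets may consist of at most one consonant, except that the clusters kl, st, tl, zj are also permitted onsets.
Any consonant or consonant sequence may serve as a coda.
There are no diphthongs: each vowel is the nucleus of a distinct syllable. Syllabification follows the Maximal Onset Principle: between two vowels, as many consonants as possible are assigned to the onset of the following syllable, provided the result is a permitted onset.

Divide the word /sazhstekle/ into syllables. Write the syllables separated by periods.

Vowels present: a, e, e; each is a nucleus, giving 3 syllables.
Between /a/ (V1) and /e/ (V2): /zhst/; trying suffixes from longest down, /st/ is the first permitted one, so coda /zh/ | onset /st/.
Between /e/ (V2) and /e/ (V3): cluster /kl/ — /kl/ is itself a permitted onset, so the whole cluster goes right; preceding coda = ∅.

sazh.ste.kle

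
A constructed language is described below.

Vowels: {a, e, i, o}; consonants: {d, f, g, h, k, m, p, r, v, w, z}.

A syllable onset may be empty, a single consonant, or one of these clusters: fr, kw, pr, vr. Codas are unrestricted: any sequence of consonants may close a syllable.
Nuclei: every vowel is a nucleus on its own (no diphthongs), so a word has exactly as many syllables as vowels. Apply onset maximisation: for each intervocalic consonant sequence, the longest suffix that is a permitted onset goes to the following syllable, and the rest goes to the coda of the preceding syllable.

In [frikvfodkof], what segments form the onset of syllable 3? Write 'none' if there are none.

The vowels are i, o, o — 3 nuclei, so 3 syllables.
Between /i/ (V1) and /o/ (V2): /kvf/ — longest licit onset from the right is /f/, leaving /kv/ as coda.
Between /o/ (V2) and /o/ (V3): /dk/ — longest licit onset from the right is /k/, leaving /d/ as coda.
Putting it together: frikv.fod.kof.
Syllable 3 is /kof/: onset /k/, nucleus /o/, coda /f/.

k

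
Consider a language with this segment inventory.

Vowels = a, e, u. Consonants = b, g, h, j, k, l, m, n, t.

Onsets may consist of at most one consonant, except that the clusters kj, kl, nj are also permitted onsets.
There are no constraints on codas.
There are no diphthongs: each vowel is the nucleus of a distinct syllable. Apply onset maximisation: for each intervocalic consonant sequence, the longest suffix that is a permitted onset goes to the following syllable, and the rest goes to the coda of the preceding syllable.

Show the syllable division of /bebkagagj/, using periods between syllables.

The vowels are e, a, a — 3 nuclei, so 3 syllables.
/e…a/ gap (V1→V2): /bk/ splits as /b/ + /k/ (/k/ is the longest suffix that is a licit onset).
/a…a/ gap (V2→V3): just /g/ — single C goes to the following onset.

beb.ka.gagj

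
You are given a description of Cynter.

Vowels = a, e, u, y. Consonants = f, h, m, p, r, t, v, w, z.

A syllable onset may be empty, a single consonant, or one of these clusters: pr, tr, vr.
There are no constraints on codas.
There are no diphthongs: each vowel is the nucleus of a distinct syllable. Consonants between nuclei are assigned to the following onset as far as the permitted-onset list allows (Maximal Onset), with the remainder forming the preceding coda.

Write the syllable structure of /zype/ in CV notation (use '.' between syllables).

Vowels present: y, e; each is a nucleus, giving 2 syllables.
/y…e/ gap (V1→V2): just /p/ — single C goes to the following onset.
So the parse is zy.pe.
Mapping each syllable to C/V: /zy/ → CV, /pe/ → CV.

CV.CV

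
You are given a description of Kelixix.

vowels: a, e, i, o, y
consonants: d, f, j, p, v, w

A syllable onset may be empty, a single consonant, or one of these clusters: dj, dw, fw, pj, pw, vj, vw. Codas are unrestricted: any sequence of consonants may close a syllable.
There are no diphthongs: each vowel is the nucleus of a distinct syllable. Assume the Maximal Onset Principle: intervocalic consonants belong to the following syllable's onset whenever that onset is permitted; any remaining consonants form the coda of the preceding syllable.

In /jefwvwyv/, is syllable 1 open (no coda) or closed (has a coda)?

Nuclei (vowels): e, y → 2 syllables.
/e…y/ gap (V1→V2): /fwvw/ — longest licit onset from the right is /vw/, leaving /fw/ as coda.
Result: jefw.vwyv.
Syllable 1 is /jefw/ with coda /fw/, so it is closed.

closed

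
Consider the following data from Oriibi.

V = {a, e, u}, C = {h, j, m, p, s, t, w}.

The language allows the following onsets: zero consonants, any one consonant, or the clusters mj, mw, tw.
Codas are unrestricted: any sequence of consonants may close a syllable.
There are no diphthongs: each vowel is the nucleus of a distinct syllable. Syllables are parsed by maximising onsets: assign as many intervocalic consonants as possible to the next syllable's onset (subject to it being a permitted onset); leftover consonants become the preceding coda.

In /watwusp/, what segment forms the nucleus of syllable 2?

u

Nuclei (vowels): a, u → 2 syllables.
The second nucleus (vowel 2 from the left) is /u/.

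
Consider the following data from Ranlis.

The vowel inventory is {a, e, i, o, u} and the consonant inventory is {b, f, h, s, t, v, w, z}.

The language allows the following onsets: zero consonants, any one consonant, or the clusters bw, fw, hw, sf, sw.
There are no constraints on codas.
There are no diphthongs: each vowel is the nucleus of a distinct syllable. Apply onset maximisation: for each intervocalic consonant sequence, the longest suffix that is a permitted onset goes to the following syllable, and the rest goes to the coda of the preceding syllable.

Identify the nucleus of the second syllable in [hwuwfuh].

u

Nuclei (vowels): u, u → 2 syllables.
The second nucleus (vowel 2 from the left) is /u/.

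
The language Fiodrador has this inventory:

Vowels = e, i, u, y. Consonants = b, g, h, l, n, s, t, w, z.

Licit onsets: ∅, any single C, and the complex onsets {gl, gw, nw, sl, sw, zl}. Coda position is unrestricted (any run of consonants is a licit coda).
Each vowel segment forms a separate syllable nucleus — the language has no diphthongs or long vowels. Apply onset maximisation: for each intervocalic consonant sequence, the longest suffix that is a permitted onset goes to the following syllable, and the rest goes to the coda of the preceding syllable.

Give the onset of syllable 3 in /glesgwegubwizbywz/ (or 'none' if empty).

g

Vowels present: e, e, u, i, y; each is a nucleus, giving 5 syllables.
V1 /e/ – V2 /e/: /sgw/ — longest licit onset from the right is /gw/, leaving /s/ as coda.
V2 /e/ – V3 /u/: /g/ → onset of the next syllable (single consonants are always licit onsets).
V3 /u/ – V4 /i/: /bw/ splits as /b/ + /w/ (/w/ is the longest suffix that is a licit onset).
V4 /i/ – V5 /y/: /zb/ — longest licit onset from the right is /b/, leaving /z/ as coda.
Putting it together: gles.gwe.gub.wiz.bywz.
Syllable 3 is /gub/: onset /g/, nucleus /u/, coda /b/.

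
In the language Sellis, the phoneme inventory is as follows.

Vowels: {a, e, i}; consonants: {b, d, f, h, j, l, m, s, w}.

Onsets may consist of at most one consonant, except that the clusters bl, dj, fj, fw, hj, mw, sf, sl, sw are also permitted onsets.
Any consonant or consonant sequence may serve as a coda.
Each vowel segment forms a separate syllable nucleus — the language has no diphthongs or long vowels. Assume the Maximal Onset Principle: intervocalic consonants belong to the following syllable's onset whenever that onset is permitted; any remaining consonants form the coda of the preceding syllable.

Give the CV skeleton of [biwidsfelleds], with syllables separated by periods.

CV.CVC.CCVC.CVCC

Vowels present: i, i, e, e; each is a nucleus, giving 4 syllables.
/i…i/ gap (V1→V2): /w/ is a single consonant, so it becomes the next onset.
/i…e/ gap (V2→V3): /dsf/ splits as /d/ + /sf/ (/sf/ is the longest suffix that is a licit onset).
/e…e/ gap (V3→V4): /ll/; trying suffixes from longest down, /l/ is the first permitted one, so coda /l/ | onset /l/.
Putting it together: bi.wid.sfel.leds.
Mapping each syllable to C/V: /bi/ → CV, /wid/ → CVC, /sfel/ → CCVC, /leds/ → CVCC.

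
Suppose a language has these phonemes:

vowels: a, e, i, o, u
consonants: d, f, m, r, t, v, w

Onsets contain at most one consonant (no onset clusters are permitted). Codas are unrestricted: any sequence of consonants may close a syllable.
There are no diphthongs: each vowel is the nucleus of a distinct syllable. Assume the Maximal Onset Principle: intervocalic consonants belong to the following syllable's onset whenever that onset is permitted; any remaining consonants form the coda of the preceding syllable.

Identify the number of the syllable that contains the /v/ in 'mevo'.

2

Nuclei (vowels): e, o → 2 syllables.
σ1/σ2 boundary: /v/ is a single consonant, so it becomes the next onset.
Putting it together: me.vo.
The /v/ is in the onset of syllable 2 (/vo/).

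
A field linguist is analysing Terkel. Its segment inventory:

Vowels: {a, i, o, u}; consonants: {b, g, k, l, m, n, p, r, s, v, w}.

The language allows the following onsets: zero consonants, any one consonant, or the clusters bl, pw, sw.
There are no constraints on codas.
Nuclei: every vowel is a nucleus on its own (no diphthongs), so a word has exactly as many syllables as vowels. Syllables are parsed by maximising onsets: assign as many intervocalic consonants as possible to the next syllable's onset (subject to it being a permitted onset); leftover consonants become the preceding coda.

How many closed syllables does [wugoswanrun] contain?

Nuclei (vowels): u, o, a, u → 4 syllables.
V1 /u/ – V2 /o/: just /g/ — single C goes to the following onset.
V2 /o/ – V3 /a/: cluster /sw/ — /sw/ is itself a permitted onset, so the whole cluster goes right; preceding coda = ∅.
V3 /a/ – V4 /u/: /nr/ splits as /n/ + /r/ (/r/ is the longest suffix that is a licit onset).
So the parse is wu.go.swan.run.
Classifying each syllable: /wu/ (open), /go/ (open), /swan/ (closed), /run/ (closed).
Closed syllables: 2.

2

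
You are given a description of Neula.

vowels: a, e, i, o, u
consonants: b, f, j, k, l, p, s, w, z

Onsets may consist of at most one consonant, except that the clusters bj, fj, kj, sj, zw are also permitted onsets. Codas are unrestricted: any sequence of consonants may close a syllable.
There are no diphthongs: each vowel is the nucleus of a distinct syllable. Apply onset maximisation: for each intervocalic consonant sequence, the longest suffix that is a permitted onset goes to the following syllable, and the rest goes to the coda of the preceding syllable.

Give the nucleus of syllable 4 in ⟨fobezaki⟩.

i

Nuclei (vowels): o, e, a, i → 4 syllables.
The fourth nucleus (vowel 4 from the left) is /i/.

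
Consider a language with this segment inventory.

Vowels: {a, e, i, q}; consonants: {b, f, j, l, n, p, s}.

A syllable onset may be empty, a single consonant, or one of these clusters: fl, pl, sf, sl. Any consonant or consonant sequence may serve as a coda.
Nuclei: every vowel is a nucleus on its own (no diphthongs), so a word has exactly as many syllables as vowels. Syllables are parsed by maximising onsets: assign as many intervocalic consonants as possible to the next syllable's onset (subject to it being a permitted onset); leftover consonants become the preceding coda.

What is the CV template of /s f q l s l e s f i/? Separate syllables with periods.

CCVC.CCV.CCV

Vowels present: q, e, i; each is a nucleus, giving 3 syllables.
V1 /q/ – V2 /e/: /lsl/; trying suffixes from longest down, /sl/ is the first permitted one, so coda /l/ | onset /sl/.
V2 /e/ – V3 /i/: /sf/ — entire cluster is a permitted onset → onset /sf/, coda ∅.
Syllabification: sfql.sle.sfi.
Mapping each syllable to C/V: /sfql/ → CCVC, /sle/ → CCV, /sfi/ → CCV.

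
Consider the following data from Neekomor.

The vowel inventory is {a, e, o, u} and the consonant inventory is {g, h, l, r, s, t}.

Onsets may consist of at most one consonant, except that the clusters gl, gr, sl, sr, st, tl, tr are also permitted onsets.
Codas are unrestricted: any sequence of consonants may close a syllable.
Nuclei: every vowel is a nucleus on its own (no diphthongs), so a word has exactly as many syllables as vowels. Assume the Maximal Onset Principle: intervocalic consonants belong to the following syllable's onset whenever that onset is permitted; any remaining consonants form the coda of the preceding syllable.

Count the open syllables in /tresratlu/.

3

The vowels are e, a, u — 3 nuclei, so 3 syllables.
Between /e/ (V1) and /a/ (V2): /sr/ — entire cluster is a permitted onset → onset /sr/, coda ∅.
Between /a/ (V2) and /u/ (V3): /tl/ is a licit onset in full, so it all attaches to the next syllable.
Putting it together: tre.sra.tlu.
Classifying each syllable: /tre/ (open), /sra/ (open), /tlu/ (open).
Open syllables: 3.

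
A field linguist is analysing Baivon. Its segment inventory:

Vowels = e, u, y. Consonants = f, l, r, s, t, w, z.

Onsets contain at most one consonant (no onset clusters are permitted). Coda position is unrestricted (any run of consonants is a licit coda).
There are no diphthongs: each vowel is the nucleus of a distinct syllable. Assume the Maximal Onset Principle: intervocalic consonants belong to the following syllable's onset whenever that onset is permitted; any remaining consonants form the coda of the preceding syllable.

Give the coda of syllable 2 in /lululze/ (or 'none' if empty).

Nuclei (vowels): u, u, e → 3 syllables.
/u…u/ gap (V1→V2): /l/ → onset of the next syllable (single consonants are always licit onsets).
/u…e/ gap (V2→V3): cluster /lz/ — the longest permitted-onset suffix is /z/; onset = /z/, preceding coda = /l/.
So the parse is lu.lul.ze.
Syllable 2 is /lul/: onset /l/, nucleus /u/, coda /l/.

l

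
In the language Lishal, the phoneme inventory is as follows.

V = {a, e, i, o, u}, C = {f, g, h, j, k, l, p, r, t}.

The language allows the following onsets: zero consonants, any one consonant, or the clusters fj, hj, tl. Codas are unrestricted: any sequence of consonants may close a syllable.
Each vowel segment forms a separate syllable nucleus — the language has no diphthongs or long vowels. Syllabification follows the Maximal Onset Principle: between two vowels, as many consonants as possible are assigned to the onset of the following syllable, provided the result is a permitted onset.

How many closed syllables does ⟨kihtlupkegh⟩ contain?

The vowels are i, u, e — 3 nuclei, so 3 syllables.
σ1/σ2 boundary: /htl/ — longest licit onset from the right is /tl/, leaving /h/ as coda.
σ2/σ3 boundary: cluster /pk/ — the longest permitted-onset suffix is /k/; onset = /k/, preceding coda = /p/.
So the parse is kih.tlup.kegh.
Classifying each syllable: /kih/ (closed), /tlup/ (closed), /kegh/ (closed).
Closed syllables: 3.

3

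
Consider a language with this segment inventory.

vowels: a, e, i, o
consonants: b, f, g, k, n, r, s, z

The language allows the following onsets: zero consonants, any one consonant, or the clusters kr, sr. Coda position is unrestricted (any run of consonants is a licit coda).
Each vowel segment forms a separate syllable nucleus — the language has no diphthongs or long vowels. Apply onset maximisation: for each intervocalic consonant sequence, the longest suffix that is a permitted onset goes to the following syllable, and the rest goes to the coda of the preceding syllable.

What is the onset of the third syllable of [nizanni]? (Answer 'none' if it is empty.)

The vowels are i, a, i — 3 nuclei, so 3 syllables.
V1 /i/ – V2 /a/: /z/ → onset of the next syllable (single consonants are always licit onsets).
V2 /a/ – V3 /i/: /nn/ — longest licit onset from the right is /n/, leaving /n/ as coda.
So the parse is ni.zan.ni.
Syllable 3 is /ni/: onset /n/, nucleus /i/, coda ∅.

n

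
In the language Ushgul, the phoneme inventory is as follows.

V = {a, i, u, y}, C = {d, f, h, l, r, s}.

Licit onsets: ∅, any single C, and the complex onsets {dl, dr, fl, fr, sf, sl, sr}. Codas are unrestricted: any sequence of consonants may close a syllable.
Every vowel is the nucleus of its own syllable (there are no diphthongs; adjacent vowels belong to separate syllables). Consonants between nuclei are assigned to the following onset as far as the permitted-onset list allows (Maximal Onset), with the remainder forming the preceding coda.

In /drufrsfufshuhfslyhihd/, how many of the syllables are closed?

Nuclei (vowels): u, u, u, y, i → 5 syllables.
/u…u/ gap (V1→V2): /frsf/ — longest licit onset from the right is /sf/, leaving /fr/ as coda.
/u…u/ gap (V2→V3): cluster /fsh/ — the longest permitted-onset suffix is /h/; onset = /h/, preceding coda = /fs/.
/u…y/ gap (V3→V4): /hfsl/ splits as /hf/ + /sl/ (/sl/ is the longest suffix that is a licit onset).
/y…i/ gap (V4→V5): /h/ is a single consonant, so it becomes the next onset.
Result: drufr.sfufs.huhf.sly.hihd.
Classifying each syllable: /drufr/ (closed), /sfufs/ (closed), /huhf/ (closed), /sly/ (open), /hihd/ (closed).
Closed syllables: 4.

4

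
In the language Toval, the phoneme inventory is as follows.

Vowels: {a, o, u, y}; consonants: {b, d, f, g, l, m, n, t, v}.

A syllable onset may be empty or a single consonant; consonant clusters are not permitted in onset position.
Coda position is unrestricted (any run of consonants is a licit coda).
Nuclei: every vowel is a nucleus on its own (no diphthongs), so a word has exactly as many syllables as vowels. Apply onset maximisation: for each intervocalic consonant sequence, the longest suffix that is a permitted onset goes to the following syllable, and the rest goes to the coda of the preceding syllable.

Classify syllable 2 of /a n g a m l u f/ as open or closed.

closed

Nuclei (vowels): a, a, u → 3 syllables.
Between /a/ (V1) and /a/ (V2): cluster /ng/ — the longest permitted-onset suffix is /g/; onset = /g/, preceding coda = /n/.
Between /a/ (V2) and /u/ (V3): cluster /ml/ — the longest permitted-onset suffix is /l/; onset = /l/, preceding coda = /m/.
Result: an.gam.luf.
Syllable 2 is /gam/ with coda /m/, so it is closed.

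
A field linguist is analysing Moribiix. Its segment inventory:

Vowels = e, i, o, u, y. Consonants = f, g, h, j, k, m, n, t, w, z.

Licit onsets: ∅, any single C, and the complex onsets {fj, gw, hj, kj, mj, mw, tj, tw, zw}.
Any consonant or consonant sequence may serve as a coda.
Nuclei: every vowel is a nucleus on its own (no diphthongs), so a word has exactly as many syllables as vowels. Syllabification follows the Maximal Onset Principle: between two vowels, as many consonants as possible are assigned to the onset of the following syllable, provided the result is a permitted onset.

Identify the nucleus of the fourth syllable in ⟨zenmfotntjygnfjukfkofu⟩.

The vowels are e, o, y, u, o, u — 6 nuclei, so 6 syllables.
The fourth nucleus (vowel 4 from the left) is /u/.

u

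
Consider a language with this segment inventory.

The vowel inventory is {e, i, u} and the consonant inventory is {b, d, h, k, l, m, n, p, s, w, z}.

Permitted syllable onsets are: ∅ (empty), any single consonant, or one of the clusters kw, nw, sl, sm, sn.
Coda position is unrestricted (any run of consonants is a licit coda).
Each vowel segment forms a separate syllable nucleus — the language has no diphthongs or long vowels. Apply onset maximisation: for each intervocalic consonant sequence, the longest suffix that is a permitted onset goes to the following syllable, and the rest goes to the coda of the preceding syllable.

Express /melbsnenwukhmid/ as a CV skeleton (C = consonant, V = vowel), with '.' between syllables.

The vowels are e, e, u, i — 4 nuclei, so 4 syllables.
Between /e/ (V1) and /e/ (V2): /lbsn/ splits as /lb/ + /sn/ (/sn/ is the longest suffix that is a licit onset).
Between /e/ (V2) and /u/ (V3): cluster /nw/ — /nw/ is itself a permitted onset, so the whole cluster goes right; preceding coda = ∅.
Between /u/ (V3) and /i/ (V4): /khm/ splits as /kh/ + /m/ (/m/ is the longest suffix that is a licit onset).
Result: melb.sne.nwukh.mid.
Mapping each syllable to C/V: /melb/ → CVCC, /sne/ → CCV, /nwukh/ → CCVCC, /mid/ → CVC.

CVCC.CCV.CCVCC.CVC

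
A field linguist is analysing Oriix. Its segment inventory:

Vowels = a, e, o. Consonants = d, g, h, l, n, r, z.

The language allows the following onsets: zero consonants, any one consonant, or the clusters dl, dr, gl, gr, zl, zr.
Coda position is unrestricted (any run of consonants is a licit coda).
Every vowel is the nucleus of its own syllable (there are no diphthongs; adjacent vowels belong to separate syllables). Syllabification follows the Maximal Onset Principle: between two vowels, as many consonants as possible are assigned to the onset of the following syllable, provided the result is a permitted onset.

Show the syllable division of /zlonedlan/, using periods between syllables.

Vowels present: o, e, a; each is a nucleus, giving 3 syllables.
Between /o/ (V1) and /e/ (V2): /n/ → onset of the next syllable (single consonants are always licit onsets).
Between /e/ (V2) and /a/ (V3): cluster /dl/ — /dl/ is itself a permitted onset, so the whole cluster goes right; preceding coda = ∅.

zlo.ne.dlan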